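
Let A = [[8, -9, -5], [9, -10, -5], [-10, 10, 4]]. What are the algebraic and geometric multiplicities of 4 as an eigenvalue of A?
The characteristic polynomial is (x - 4)(x + 1)^2, so the factor x - 4 appears with exponent 1: the algebraic multiplicity is 1.

rank(A - 4I) = 2, so the eigenspace has dimension 3 - 2 = 1: the geometric multiplicity is 1.

algebraic multiplicity 1, geometric multiplicity 1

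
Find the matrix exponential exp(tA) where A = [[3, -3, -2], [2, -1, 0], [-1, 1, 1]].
A has Jordan form J = [[1, 1, 0], [0, 1, 1], [0, 0, 1]] with A = PJP^{-1}, so e^{tA} = P e^{tJ} P^{-1}.

For a Jordan block J_k(λ), e^{tJ_k(λ)} = e^{λt} · (I + tN + t^2 N^2/2! + ... + t^{k-1} N^{k-1}/(k-1)!) where N is the nilpotent superdiagonal part.

Assembling the blocks and conjugating back gives the entries of e^{tA} as shown above.

e^{tA} = [[(2*t + 1)*e^{t}, t*(-t - 3)*e^{t}, -2*t*(t + 1)*e^{t}], [2*t*e^{t}, (-t^2 - 2*t + 1)*e^{t}, -2*t^2*e^{t}], [-t*e^{t}, t*(t + 2)*e^{t}/2, (t^2 + 1)*e^{t}]]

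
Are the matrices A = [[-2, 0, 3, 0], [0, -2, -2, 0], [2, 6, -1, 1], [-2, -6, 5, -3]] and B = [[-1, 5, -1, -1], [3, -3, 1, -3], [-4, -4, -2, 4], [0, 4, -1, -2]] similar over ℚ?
Yes.

Two matrices over a field are similar if and only if they have the same invariant factors.

Both A and B have characteristic polynomial (x + 2)^4 and minimal polynomial (x + 2)^3. Computing further, both have invariant factors x + 2, (x + 2)^3. Hence A and B are similar.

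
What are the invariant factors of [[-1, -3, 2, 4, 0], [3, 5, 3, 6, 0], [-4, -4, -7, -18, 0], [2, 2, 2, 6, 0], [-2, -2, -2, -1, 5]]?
The Jordan structure of A has elementary divisors (x + 3), (x - 2)^2, (x - 2), (x - 5). Arranging the block sizes at each eigenvalue in decreasing order and taking row products gives the invariant factors.

Invariant factors (smallest first, each dividing the next): x - 2, (x - 5)(x - 2)^2(x + 3).

Check: the last factor (x - 5)(x - 2)^2(x + 3) is the minimal polynomial, and the product (x - 5)(x - 2)^3(x + 3) is the characteristic polynomial.

x - 2, (x - 5)(x - 2)^2(x + 3)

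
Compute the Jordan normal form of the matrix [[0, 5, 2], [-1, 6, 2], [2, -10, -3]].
J = [[1, 1, 0], [0, 1, 0], [0, 0, 1]]

The characteristic polynomial is det(xI - A) = (x - 1)^3, so the eigenvalues are 1 (algebraic multiplicity 3).

For λ = 1: rank(A - I) = 1, rank((A - I)^2) = 0. The eigenspace has dimension 3 - 1 = 2, so there are 2 Jordan blocks; the rank sequence gives block sizes [2, 1].

Assembling the blocks gives the Jordan form J above.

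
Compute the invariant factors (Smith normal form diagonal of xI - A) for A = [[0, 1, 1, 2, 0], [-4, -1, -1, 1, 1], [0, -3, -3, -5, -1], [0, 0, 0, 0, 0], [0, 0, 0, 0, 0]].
x, x^2(x + 2)^2

The Jordan structure of A has elementary divisors (x + 2)^2, x^2, x. Arranging the block sizes at each eigenvalue in decreasing order and taking row products gives the invariant factors.

Invariant factors (smallest first, each dividing the next): x, x^2(x + 2)^2.

Check: the last factor x^2(x + 2)^2 is the minimal polynomial, and the product x^3(x + 2)^2 is the characteristic polynomial.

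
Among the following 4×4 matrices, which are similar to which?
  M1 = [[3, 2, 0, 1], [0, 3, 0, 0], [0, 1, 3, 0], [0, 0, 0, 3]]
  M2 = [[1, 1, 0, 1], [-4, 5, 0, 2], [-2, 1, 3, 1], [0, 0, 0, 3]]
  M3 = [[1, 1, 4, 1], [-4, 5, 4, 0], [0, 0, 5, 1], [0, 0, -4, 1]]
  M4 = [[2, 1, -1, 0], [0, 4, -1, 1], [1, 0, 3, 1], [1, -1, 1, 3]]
Characteristic polynomials: χ_{M1} = (x - 3)^4, χ_{M2} = (x - 3)^4, χ_{M3} = (x - 3)^4, χ_{M4} = (x - 3)^4.

{M1, M3, M4}: invariant factors (x - 3)^2, (x - 3)^2.

{M2}: invariant factors x - 3, x - 3, (x - 3)^2.

Matrices are similar if and only if their invariant-factor lists agree; the partition into similarity classes is {M1, M3, M4}, {M2}.

2 classes: {M1, M3, M4}, {M2}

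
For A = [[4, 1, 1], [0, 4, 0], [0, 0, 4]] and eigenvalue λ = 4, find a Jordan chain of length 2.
We seek v_1 ∈ ker((A - 4I)^2) \ ker(A - 4I), then set v_{i+1} = (A - 4I) v_i.

One such chain is v_1 = [[0, 3, -2]]^T, v_2 = [[1, 0, 0]]^T. Check: (A - 4I) v_2 = [[0, 0, 0]]^T = 0.

v_1 = [[0, 3, -2]]^T, v_2 = [[1, 0, 0]]^T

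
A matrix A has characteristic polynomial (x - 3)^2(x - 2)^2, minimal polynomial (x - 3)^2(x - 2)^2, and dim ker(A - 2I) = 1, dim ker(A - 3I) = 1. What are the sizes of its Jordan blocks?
λ = 2: algebraic multiplicity 2 (exponent in χ_A), largest block size 2 (exponent in m_A), 1 block (geometric multiplicity). This forces block sizes [2].
λ = 3: algebraic multiplicity 2 (exponent in χ_A), largest block size 2 (exponent in m_A), 1 block (geometric multiplicity). This forces block sizes [2].

Jordan blocks: (2, 2), (3, 2)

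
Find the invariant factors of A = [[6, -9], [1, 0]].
(x - 3)^2

The Jordan structure of A has elementary divisors (x - 3)^2. Arranging the block sizes at each eigenvalue in decreasing order and taking row products gives the invariant factors.

Invariant factors (smallest first, each dividing the next): (x - 3)^2.

Check: the last factor (x - 3)^2 is the minimal polynomial, and the product (x - 3)^2 is the characteristic polynomial.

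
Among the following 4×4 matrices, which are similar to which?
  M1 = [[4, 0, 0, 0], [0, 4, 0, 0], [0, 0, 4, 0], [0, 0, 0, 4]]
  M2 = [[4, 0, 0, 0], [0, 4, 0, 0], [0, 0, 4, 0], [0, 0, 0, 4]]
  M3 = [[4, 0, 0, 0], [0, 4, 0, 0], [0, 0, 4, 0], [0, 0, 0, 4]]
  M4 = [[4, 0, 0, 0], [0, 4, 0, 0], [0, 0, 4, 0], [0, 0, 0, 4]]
Characteristic polynomials: χ_{M1} = (x - 4)^4, χ_{M2} = (x - 4)^4, χ_{M3} = (x - 4)^4, χ_{M4} = (x - 4)^4.

{M1, M2, M3, M4}: invariant factors x - 4, x - 4, x - 4, x - 4.

Matrices are similar if and only if their invariant-factor lists agree; the partition into similarity classes is {M1, M2, M3, M4}.

1 class: {M1, M2, M3, M4}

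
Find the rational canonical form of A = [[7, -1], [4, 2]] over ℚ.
R = [[0, -18], [1, 9]]

The invariant factors of A (the non-unit diagonal entries of the Smith normal form of xI - A over ℚ[x]) are (x - 6)(x - 3), each dividing the next. The characteristic polynomial is their product, (x - 6)(x - 3).

The rational canonical form is the block-diagonal matrix of companion matrices C(f_i):
R = [[0, -18], [1, 9]].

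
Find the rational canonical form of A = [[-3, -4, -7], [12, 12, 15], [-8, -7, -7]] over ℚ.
R = [[0, 0, -3], [1, 0, 2], [0, 1, 2]]

The invariant factors of A (the non-unit diagonal entries of the Smith normal form of xI - A over ℚ[x]) are (x - 1)(x^2 - x - 3), each dividing the next. The characteristic polynomial is their product, (x - 1)(x^2 - x - 3).

The rational canonical form is the block-diagonal matrix of companion matrices C(f_i):
R = [[0, 0, -3], [1, 0, 2], [0, 1, 2]].

Note the characteristic polynomial does not split into linear factors over ℚ, so A has no Jordan form over ℚ; the rational canonical form exists over any field.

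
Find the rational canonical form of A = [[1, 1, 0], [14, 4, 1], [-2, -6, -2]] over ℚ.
R = [[0, 0, 24], [1, 0, 14], [0, 1, 3]]

The invariant factors of A (the non-unit diagonal entries of the Smith normal form of xI - A over ℚ[x]) are (x - 6)(x^2 + 3x + 4), each dividing the next. The characteristic polynomial is their product, (x - 6)(x^2 + 3x + 4).

The rational canonical form is the block-diagonal matrix of companion matrices C(f_i):
R = [[0, 0, 24], [1, 0, 14], [0, 1, 3]].

Note the characteristic polynomial does not split into linear factors over ℚ, so A has no Jordan form over ℚ; the rational canonical form exists over any field.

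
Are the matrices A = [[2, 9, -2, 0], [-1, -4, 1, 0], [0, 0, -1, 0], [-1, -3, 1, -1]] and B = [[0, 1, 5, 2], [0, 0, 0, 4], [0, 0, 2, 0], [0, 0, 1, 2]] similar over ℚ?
No.

trace(A) = -4 but trace(B) = 4. The trace is a similarity invariant, so A and B are not similar.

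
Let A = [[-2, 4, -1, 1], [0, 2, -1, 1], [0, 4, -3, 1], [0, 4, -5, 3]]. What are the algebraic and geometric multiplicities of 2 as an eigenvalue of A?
algebraic multiplicity 2, geometric multiplicity 1

The characteristic polynomial is (x - 2)^2(x + 2)^2, so the factor x - 2 appears with exponent 2: the algebraic multiplicity is 2.

rank(A - 2I) = 3, so the eigenspace has dimension 4 - 3 = 1: the geometric multiplicity is 1.

Since 1 < 2, A is not diagonalizable.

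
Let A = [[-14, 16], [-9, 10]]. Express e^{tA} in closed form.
A has Jordan form J = [[-2, 1], [0, -2]] with A = PJP^{-1}, so e^{tA} = P e^{tJ} P^{-1}.

For a Jordan block J_k(λ), e^{tJ_k(λ)} = e^{λt} · (I + tN + t^2 N^2/2! + ... + t^{k-1} N^{k-1}/(k-1)!) where N is the nilpotent superdiagonal part.

Assembling the blocks and conjugating back gives the entries of e^{tA} as shown above.

e^{tA} = [[(1 - 12*t)*e^{-2*t}, 16*t*e^{-2*t}], [-9*t*e^{-2*t}, (12*t + 1)*e^{-2*t}]]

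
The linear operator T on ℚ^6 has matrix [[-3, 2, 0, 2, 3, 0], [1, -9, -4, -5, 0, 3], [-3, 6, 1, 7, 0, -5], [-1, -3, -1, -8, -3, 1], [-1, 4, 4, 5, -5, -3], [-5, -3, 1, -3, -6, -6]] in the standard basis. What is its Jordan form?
J = [[-5, 1, 0, 0, 0, 0], [0, -5, 1, 0, 0, 0], [0, 0, -5, 0, 0, 0], [0, 0, 0, -5, 1, 0], [0, 0, 0, 0, -5, 0], [0, 0, 0, 0, 0, -5]]

The characteristic polynomial is det(xI - A) = (x + 5)^6, so the eigenvalues are -5 (algebraic multiplicity 6).

For λ = -5: rank(A + 5I) = 3, rank((A + 5I)^2) = 1, rank((A + 5I)^3) = 0. The eigenspace has dimension 6 - 3 = 3, so there are 3 Jordan blocks; the rank sequence gives block sizes [3, 2, 1].

Assembling the blocks gives the Jordan form J above.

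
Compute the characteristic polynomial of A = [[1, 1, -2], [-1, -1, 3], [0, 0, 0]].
xI - A = [[x - 1, -1, 2], [1, x + 1, -3], [0, 0, x]].

Expanding det(xI - A) along the first row:
det(xI - A) = + (x - 1)·det([[x + 1, -3], [0, x]]) - (-1)·det([[1, -3], [0, x]]) + (2)·det([[1, x + 1], [0, 0]]).

Evaluating gives χ_A(x) = x^3.

χ_A(x) = x^3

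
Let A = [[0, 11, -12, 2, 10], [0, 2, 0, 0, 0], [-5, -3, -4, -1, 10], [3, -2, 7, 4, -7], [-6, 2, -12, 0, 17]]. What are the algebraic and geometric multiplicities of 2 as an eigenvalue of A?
The characteristic polynomial is (x - 5)^3(x - 2)^2, so the factor x - 2 appears with exponent 2: the algebraic multiplicity is 2.

rank(A - 2I) = 4, so the eigenspace has dimension 5 - 4 = 1: the geometric multiplicity is 1.

Since 1 < 2, A is not diagonalizable.

algebraic multiplicity 2, geometric multiplicity 1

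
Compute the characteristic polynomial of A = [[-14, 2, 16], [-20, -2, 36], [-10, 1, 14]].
xI - A = [[x + 14, -2, -16], [20, x + 2, -36], [10, -1, x - 14]].

Expanding det(xI - A) along the first row:
det(xI - A) = + (x + 14)·det([[x + 2, -36], [-1, x - 14]]) - (-2)·det([[20, -36], [10, x - 14]]) + (-16)·det([[20, x + 2], [10, -1]]).

Evaluating gives χ_A(x) = x^3 + 2x^2 - 32x - 96 = (x - 6)(x + 4)^2.

χ_A(x) = (x - 6)(x + 4)^2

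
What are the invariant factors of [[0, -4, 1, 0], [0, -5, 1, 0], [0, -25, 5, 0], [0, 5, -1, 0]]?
x, x^3

The Jordan structure of A has elementary divisors x^3, x. Arranging the block sizes at each eigenvalue in decreasing order and taking row products gives the invariant factors.

Invariant factors (smallest first, each dividing the next): x, x^3.

Check: the last factor x^3 is the minimal polynomial, and the product x^4 is the characteristic polynomial.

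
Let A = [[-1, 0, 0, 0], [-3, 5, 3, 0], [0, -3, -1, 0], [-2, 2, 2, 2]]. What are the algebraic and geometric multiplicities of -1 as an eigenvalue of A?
The characteristic polynomial is (x - 2)^3(x + 1), so the factor x + 1 appears with exponent 1: the algebraic multiplicity is 1.

rank(A + I) = 3, so the eigenspace has dimension 4 - 3 = 1: the geometric multiplicity is 1.

algebraic multiplicity 1, geometric multiplicity 1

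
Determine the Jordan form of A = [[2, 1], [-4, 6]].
The characteristic polynomial is det(xI - A) = (x - 4)^2, so the eigenvalues are 4 (algebraic multiplicity 2).

For λ = 4: rank(A - 4I) = 1, rank((A - 4I)^2) = 0. The eigenspace has dimension 2 - 1 = 1, so there is 1 Jordan block; the rank sequence gives block sizes [2].

Assembling the blocks gives the Jordan form J above.

J = [[4, 1], [0, 4]]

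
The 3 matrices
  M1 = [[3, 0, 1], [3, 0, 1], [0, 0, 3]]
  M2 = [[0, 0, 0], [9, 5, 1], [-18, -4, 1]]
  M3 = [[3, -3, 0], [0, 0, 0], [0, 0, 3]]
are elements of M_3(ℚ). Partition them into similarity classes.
Characteristic polynomials: χ_{M1} = x(x - 3)^2, χ_{M2} = x(x - 3)^2, χ_{M3} = x(x - 3)^2.

{M1, M2}: invariant factors x(x - 3)^2.

{M3}: invariant factors x - 3, x(x - 3).

Matrices are similar if and only if their invariant-factor lists agree; the partition into similarity classes is {M1, M2}, {M3}.

2 classes: {M1, M2}, {M3}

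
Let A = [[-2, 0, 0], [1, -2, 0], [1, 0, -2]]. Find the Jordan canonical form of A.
The characteristic polynomial is det(xI - A) = (x + 2)^3, so the eigenvalues are -2 (algebraic multiplicity 3).

For λ = -2: rank(A + 2I) = 1, rank((A + 2I)^2) = 0. The eigenspace has dimension 3 - 1 = 2, so there are 2 Jordan blocks; the rank sequence gives block sizes [2, 1].

Assembling the blocks gives the Jordan form J above.

J = [[-2, 1, 0], [0, -2, 0], [0, 0, -2]]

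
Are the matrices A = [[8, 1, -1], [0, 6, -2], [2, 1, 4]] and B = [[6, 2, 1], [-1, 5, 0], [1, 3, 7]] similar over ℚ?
Two matrices over a field are similar if and only if they have the same invariant factors.

Both A and B have characteristic polynomial (x - 6)^3 and minimal polynomial (x - 6)^3. Computing further, both have invariant factors (x - 6)^3. Hence A and B are similar.

Yes.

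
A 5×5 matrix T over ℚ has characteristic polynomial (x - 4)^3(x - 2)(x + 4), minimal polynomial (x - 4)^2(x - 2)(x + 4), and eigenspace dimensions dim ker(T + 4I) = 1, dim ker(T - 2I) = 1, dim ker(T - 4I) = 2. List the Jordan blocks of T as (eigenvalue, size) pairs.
Jordan blocks: (-4, 1), (2, 1), (4, 2), (4, 1)

λ = -4: algebraic multiplicity 1 (exponent in χ_T), largest block size 1 (exponent in m_T), 1 block (geometric multiplicity). This forces block sizes [1].
λ = 2: algebraic multiplicity 1 (exponent in χ_T), largest block size 1 (exponent in m_T), 1 block (geometric multiplicity). This forces block sizes [1].
λ = 4: algebraic multiplicity 3 (exponent in χ_T), largest block size 2 (exponent in m_T), 2 blocks (geometric multiplicity). These force block sizes [2, 1].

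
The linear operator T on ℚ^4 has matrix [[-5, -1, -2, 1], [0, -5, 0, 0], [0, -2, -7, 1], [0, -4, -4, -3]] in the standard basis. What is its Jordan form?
The characteristic polynomial is det(xI - A) = (x + 5)^4, so the eigenvalues are -5 (algebraic multiplicity 4).

For λ = -5: rank(A + 5I) = 2, rank((A + 5I)^2) = 0. The eigenspace has dimension 4 - 2 = 2, so there are 2 Jordan blocks; the rank sequence gives block sizes [2, 2].

Assembling the blocks gives the Jordan form J above.

J = [[-5, 1, 0, 0], [0, -5, 0, 0], [0, 0, -5, 1], [0, 0, 0, -5]]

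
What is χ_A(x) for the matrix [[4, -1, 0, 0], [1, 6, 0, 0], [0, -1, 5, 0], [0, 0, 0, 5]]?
xI - A = [[x - 4, 1, 0, 0], [-1, x - 6, 0, 0], [0, 1, x - 5, 0], [0, 0, 0, x - 5]].

Expanding det(xI - A) along the first row:
det(xI - A) = + (x - 4)·det([[x - 6, 0, 0], [1, x - 5, 0], [0, 0, x - 5]]) - (1)·det([[-1, 0, 0], [0, x - 5, 0], [0, 0, x - 5]]) + (0)·det([[-1, x - 6, 0], [0, 1, 0], [0, 0, x - 5]]) - (0)·det([[-1, x - 6, 0], [0, 1, x - 5], [0, 0, 0]]).

Evaluating gives χ_A(x) = x^4 - 20x^3 + 150x^2 - 500x + 625 = (x - 5)^4.

χ_A(x) = (x - 5)^4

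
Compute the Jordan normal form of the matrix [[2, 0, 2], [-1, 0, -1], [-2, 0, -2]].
The characteristic polynomial is det(xI - A) = x^3, so the eigenvalues are 0 (algebraic multiplicity 3).

For λ = 0: rank(A) = 1, rank(A^2) = 0. The eigenspace has dimension 3 - 1 = 2, so there are 2 Jordan blocks; the rank sequence gives block sizes [2, 1].

Assembling the blocks gives the Jordan form J above.

J = [[0, 1, 0], [0, 0, 0], [0, 0, 0]]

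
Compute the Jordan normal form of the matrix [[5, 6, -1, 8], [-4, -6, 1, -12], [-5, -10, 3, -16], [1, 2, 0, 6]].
J = [[2, 1, 0, 0], [0, 2, 1, 0], [0, 0, 2, 0], [0, 0, 0, 2]]

The characteristic polynomial is det(xI - A) = (x - 2)^4, so the eigenvalues are 2 (algebraic multiplicity 4).

For λ = 2: rank(A - 2I) = 2, rank((A - 2I)^2) = 1, rank((A - 2I)^3) = 0. The eigenspace has dimension 4 - 2 = 2, so there are 2 Jordan blocks; the rank sequence gives block sizes [3, 1].

Assembling the blocks gives the Jordan form J above.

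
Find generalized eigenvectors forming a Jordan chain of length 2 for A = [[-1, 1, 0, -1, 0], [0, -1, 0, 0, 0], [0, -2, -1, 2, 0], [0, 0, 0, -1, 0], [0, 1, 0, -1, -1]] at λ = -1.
v_1 = [[0, 2, 0, 1, 0]]^T, v_2 = [[1, 0, -2, 0, 1]]^T

We seek v_1 ∈ ker((A + I)^2) \ ker(A + I), then set v_{i+1} = (A + I) v_i.

One such chain is v_1 = [[0, 2, 0, 1, 0]]^T, v_2 = [[1, 0, -2, 0, 1]]^T. Check: (A + I) v_2 = [[0, 0, 0, 0, 0]]^T = 0.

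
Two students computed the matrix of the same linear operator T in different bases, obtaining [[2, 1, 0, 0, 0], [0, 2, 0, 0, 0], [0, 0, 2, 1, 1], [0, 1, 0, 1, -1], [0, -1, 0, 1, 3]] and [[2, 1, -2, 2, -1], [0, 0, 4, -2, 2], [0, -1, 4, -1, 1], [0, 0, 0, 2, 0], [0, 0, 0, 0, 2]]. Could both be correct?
Two matrices over a field are similar if and only if they have the same invariant factors.

Both A and B have characteristic polynomial (x - 2)^5 and minimal polynomial (x - 2)^2. Computing further, both have invariant factors x - 2, (x - 2)^2, (x - 2)^2. Hence A and B are similar.

Yes.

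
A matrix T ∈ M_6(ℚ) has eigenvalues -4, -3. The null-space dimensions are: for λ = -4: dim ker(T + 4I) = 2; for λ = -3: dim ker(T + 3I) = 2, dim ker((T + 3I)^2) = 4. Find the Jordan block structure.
λ = -4: successive nullity increments [2] count blocks of size ≥ k; block sizes are [1, 1].
λ = -3: successive nullity increments [2, 2] count blocks of size ≥ k; block sizes are [2, 2].

Jordan blocks: (-4, 1), (-4, 1), (-3, 2), (-3, 2)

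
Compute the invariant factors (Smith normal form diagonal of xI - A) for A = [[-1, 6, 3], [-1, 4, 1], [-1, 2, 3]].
The Jordan structure of A has elementary divisors (x - 2)^2, (x - 2). Arranging the block sizes at each eigenvalue in decreasing order and taking row products gives the invariant factors.

Invariant factors (smallest first, each dividing the next): x - 2, (x - 2)^2.

Check: the last factor (x - 2)^2 is the minimal polynomial, and the product (x - 2)^3 is the characteristic polynomial.

x - 2, (x - 2)^2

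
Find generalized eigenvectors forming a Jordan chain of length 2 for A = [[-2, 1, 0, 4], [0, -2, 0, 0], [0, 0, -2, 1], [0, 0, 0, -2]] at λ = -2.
v_1 = [[-4, 1, 0, 0]]^T, v_2 = [[1, 0, 0, 0]]^T

We seek v_1 ∈ ker((A + 2I)^2) \ ker(A + 2I), then set v_{i+1} = (A + 2I) v_i.

One such chain is v_1 = [[-4, 1, 0, 0]]^T, v_2 = [[1, 0, 0, 0]]^T. Check: (A + 2I) v_2 = [[0, 0, 0, 0]]^T = 0.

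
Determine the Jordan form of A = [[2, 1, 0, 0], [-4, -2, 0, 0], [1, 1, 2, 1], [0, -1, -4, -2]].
The characteristic polynomial is det(xI - A) = x^4, so the eigenvalues are 0 (algebraic multiplicity 4).

For λ = 0: rank(A) = 2, rank(A^2) = 0. The eigenspace has dimension 4 - 2 = 2, so there are 2 Jordan blocks; the rank sequence gives block sizes [2, 2].

Assembling the blocks gives the Jordan form J above.

J = [[0, 1, 0, 0], [0, 0, 0, 0], [0, 0, 0, 1], [0, 0, 0, 0]]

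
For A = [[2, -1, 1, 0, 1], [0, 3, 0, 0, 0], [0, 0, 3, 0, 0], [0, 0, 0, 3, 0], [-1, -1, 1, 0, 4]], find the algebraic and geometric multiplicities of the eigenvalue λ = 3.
The characteristic polynomial is (x - 3)^5, so the factor x - 3 appears with exponent 5: the algebraic multiplicity is 5.

rank(A - 3I) = 1, so the eigenspace has dimension 5 - 1 = 4: the geometric multiplicity is 4.

Since 4 < 5, A is not diagonalizable.

algebraic multiplicity 5, geometric multiplicity 4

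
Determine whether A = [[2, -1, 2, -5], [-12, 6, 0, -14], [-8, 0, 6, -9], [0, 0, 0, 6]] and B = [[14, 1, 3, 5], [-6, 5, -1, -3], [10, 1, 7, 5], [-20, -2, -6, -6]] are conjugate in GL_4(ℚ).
No.

Both have characteristic polynomial (x - 6)^2(x - 4)^2, but the minimal polynomial of A is (x - 6)^2(x - 4)^2 while the minimal polynomial of B is (x - 6)^2(x - 4). The minimal polynomial is a similarity invariant, so A and B are not similar.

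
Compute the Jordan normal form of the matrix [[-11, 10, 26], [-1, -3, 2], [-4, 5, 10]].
J = [[-3, 1, 0], [0, -3, 0], [0, 0, 2]]

The characteristic polynomial is det(xI - A) = (x - 2)(x + 3)^2, so the eigenvalues are -3 (algebraic multiplicity 2), 2 (algebraic multiplicity 1).

For λ = -3: rank(A + 3I) = 2, rank((A + 3I)^2) = 1. The eigenspace has dimension 3 - 2 = 1, so there is 1 Jordan block; the rank sequence gives block sizes [2].

For λ = 2: algebraic multiplicity 1 gives one 1×1 block.

Assembling the blocks gives the Jordan form J above.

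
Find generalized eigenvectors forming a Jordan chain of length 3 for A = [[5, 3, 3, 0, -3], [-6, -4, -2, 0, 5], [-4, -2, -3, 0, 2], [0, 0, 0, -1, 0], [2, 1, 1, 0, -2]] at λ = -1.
We seek v_1 ∈ ker((A + I)^3) \ ker((A + I)^2), then set v_{i+1} = (A + I) v_i.

One such chain is v_1 = [[0, -1, 1, 0, 0]]^T, v_2 = [[0, 1, 0, 0, 0]]^T, v_3 = [[3, -3, -2, 0, 1]]^T. Check: (A + I) v_3 = [[0, 0, 0, 0, 0]]^T = 0.

v_1 = [[0, -1, 1, 0, 0]]^T, v_2 = [[0, 1, 0, 0, 0]]^T, v_3 = [[3, -3, -2, 0, 1]]^T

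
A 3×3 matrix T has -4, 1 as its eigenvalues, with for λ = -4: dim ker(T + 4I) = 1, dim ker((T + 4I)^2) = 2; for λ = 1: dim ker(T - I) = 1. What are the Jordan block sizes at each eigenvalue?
Jordan blocks: (-4, 2), (1, 1)

λ = -4: successive nullity increments [1, 1] count blocks of size ≥ k; block sizes are [2].
λ = 1: successive nullity increments [1] count blocks of size ≥ k; block sizes are [1].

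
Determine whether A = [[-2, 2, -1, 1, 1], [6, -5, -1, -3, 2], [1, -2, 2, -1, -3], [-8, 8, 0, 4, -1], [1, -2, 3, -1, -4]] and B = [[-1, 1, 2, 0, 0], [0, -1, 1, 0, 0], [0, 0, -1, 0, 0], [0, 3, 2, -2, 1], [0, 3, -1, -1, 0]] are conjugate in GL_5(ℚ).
Two matrices over a field are similar if and only if they have the same invariant factors.

Both A and B have characteristic polynomial (x + 1)^5 and minimal polynomial (x + 1)^3. Computing further, both have invariant factors (x + 1)^2, (x + 1)^3. Hence A and B are similar.

Yes.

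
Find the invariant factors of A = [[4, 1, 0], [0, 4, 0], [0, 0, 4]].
The Jordan structure of A has elementary divisors (x - 4)^2, (x - 4). Arranging the block sizes at each eigenvalue in decreasing order and taking row products gives the invariant factors.

Invariant factors (smallest first, each dividing the next): x - 4, (x - 4)^2.

Check: the last factor (x - 4)^2 is the minimal polynomial, and the product (x - 4)^3 is the characteristic polynomial.

x - 4, (x - 4)^2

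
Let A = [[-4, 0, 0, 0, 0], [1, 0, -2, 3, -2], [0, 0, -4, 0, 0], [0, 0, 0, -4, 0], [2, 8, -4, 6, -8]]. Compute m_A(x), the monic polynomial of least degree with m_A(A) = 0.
m_A(x) = (x + 4)^2

The characteristic polynomial factors as (x + 4)^5. The minimal polynomial is ∏(x - λ)^{k_λ} where k_λ is the size of the largest Jordan block at λ.

For λ = -4: rank(A + 4I) = 1, and the largest Jordan block has size 2 (the smallest k with rank((A + 4I)^k) = rank((A + 4I)^(k+1))).

So m_A(x) = (x + 4)^2.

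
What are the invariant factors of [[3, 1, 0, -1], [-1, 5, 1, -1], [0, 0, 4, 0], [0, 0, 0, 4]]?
The Jordan structure of A has elementary divisors (x - 4)^3, (x - 4). Arranging the block sizes at each eigenvalue in decreasing order and taking row products gives the invariant factors.

Invariant factors (smallest first, each dividing the next): x - 4, (x - 4)^3.

Check: the last factor (x - 4)^3 is the minimal polynomial, and the product (x - 4)^4 is the characteristic polynomial.

x - 4, (x - 4)^3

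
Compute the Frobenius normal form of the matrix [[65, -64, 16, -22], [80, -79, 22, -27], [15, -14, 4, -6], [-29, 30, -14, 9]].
R = [[0, 0, 0, 36], [1, 0, 0, 9], [0, 1, 0, 5], [0, 0, 1, -1]]

The invariant factors of A (the non-unit diagonal entries of the Smith normal form of xI - A over ℚ[x]) are (x - 3)(x + 3)(x^2 + x + 4), each dividing the next. The characteristic polynomial is their product, (x - 3)(x + 3)(x^2 + x + 4).

The rational canonical form is the block-diagonal matrix of companion matrices C(f_i):
R = [[0, 0, 0, 36], [1, 0, 0, 9], [0, 1, 0, 5], [0, 0, 1, -1]].

Note the characteristic polynomial does not split into linear factors over ℚ, so A has no Jordan form over ℚ; the rational canonical form exists over any field.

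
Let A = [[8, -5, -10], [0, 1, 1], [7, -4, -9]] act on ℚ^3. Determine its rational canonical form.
The invariant factors of A (the non-unit diagonal entries of the Smith normal form of xI - A over ℚ[x]) are x^3 + x + 5, each dividing the next. The characteristic polynomial is their product, x^3 + x + 5.

The rational canonical form is the block-diagonal matrix of companion matrices C(f_i):
R = [[0, 0, -5], [1, 0, -1], [0, 1, 0]].

Note the characteristic polynomial does not split into linear factors over ℚ, so A has no Jordan form over ℚ; the rational canonical form exists over any field.

R = [[0, 0, -5], [1, 0, -1], [0, 1, 0]]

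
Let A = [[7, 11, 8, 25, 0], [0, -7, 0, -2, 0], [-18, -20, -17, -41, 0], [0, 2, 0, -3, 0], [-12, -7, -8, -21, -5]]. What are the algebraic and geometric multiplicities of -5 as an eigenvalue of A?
The characteristic polynomial is (x + 5)^5, so the factor x + 5 appears with exponent 5: the algebraic multiplicity is 5.

rank(A + 5I) = 2, so the eigenspace has dimension 5 - 2 = 3: the geometric multiplicity is 3.

Since 3 < 5, A is not diagonalizable.

algebraic multiplicity 5, geometric multiplicity 3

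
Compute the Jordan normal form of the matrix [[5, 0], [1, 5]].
The characteristic polynomial is det(xI - A) = (x - 5)^2, so the eigenvalues are 5 (algebraic multiplicity 2).

For λ = 5: rank(A - 5I) = 1, rank((A - 5I)^2) = 0. The eigenspace has dimension 2 - 1 = 1, so there is 1 Jordan block; the rank sequence gives block sizes [2].

Assembling the blocks gives the Jordan form J above.

J = [[5, 1], [0, 5]]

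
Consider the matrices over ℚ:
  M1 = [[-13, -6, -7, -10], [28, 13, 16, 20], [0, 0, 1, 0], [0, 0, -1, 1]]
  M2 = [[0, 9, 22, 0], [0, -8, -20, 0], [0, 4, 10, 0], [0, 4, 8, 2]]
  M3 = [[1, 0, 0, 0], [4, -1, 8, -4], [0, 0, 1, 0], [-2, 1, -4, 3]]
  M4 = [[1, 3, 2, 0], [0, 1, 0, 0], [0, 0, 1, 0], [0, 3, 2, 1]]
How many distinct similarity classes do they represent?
Characteristic polynomials: χ_{M1} = (x - 1)^3(x + 1), χ_{M2} = x^2(x - 2)^2, χ_{M3} = (x - 1)^4, χ_{M4} = (x - 1)^4.

{M1}: invariant factors x - 1, (x - 1)^2(x + 1).

{M2}: invariant factors x - 2, x^2(x - 2).

{M3, M4}: invariant factors x - 1, x - 1, (x - 1)^2.

Matrices are similar if and only if their invariant-factor lists agree; the partition into similarity classes is {M1}, {M2}, {M3, M4}.

3 classes: {M1}, {M2}, {M3, M4}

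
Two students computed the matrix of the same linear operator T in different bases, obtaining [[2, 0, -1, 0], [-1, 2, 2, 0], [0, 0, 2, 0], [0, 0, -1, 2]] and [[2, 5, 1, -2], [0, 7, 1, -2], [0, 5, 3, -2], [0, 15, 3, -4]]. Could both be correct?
No.

Both have characteristic polynomial (x - 2)^4, but the minimal polynomial of A is (x - 2)^3 while the minimal polynomial of B is (x - 2)^2. The minimal polynomial is a similarity invariant, so A and B are not similar.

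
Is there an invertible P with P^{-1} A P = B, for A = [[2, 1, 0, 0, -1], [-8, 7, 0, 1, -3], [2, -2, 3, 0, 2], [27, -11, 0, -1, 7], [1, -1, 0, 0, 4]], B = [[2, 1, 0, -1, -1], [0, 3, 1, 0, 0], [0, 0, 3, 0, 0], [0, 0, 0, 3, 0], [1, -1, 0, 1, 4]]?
Yes.

Two matrices over a field are similar if and only if they have the same invariant factors.

Both A and B have characteristic polynomial (x - 3)^5 and minimal polynomial (x - 3)^3. Computing further, both have invariant factors x - 3, x - 3, (x - 3)^3. Hence A and B are similar.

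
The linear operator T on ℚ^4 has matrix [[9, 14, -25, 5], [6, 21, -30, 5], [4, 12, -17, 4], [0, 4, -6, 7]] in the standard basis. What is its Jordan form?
The characteristic polynomial is det(xI - A) = (x - 5)^4, so the eigenvalues are 5 (algebraic multiplicity 4).

For λ = 5: rank(A - 5I) = 2, rank((A - 5I)^2) = 0. The eigenspace has dimension 4 - 2 = 2, so there are 2 Jordan blocks; the rank sequence gives block sizes [2, 2].

Assembling the blocks gives the Jordan form J above.

J = [[5, 1, 0, 0], [0, 5, 0, 0], [0, 0, 5, 1], [0, 0, 0, 5]]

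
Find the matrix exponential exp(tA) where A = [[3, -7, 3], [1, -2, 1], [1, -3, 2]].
e^{tA} = [[(2*t + 1)*e^{t}, t*(-t - 7)*e^{t}, t*(t + 3)*e^{t}], [t*e^{t}, (-t^2 - 6*t + 2)*e^{t}/2, t*(t + 2)*e^{t}/2], [t*e^{t}, t*(-t - 6)*e^{t}/2, (t^2/2 + t + 1)*e^{t}]]

A has Jordan form J = [[1, 1, 0], [0, 1, 1], [0, 0, 1]] with A = PJP^{-1}, so e^{tA} = P e^{tJ} P^{-1}.

For a Jordan block J_k(λ), e^{tJ_k(λ)} = e^{λt} · (I + tN + t^2 N^2/2! + ... + t^{k-1} N^{k-1}/(k-1)!) where N is the nilpotent superdiagonal part.

Assembling the blocks and conjugating back gives the entries of e^{tA} as shown above.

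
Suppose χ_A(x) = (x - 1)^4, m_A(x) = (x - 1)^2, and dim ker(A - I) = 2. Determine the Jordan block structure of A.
λ = 1: algebraic multiplicity 4 (exponent in χ_A), largest block size 2 (exponent in m_A), 2 blocks (geometric multiplicity). These force block sizes [2, 2].

Jordan blocks: (1, 2), (1, 2)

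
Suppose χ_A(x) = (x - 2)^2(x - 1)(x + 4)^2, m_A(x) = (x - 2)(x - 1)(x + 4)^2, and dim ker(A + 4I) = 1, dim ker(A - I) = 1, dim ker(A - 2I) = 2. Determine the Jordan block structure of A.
Jordan blocks: (-4, 2), (1, 1), (2, 1), (2, 1)

λ = -4: algebraic multiplicity 2 (exponent in χ_A), largest block size 2 (exponent in m_A), 1 block (geometric multiplicity). This forces block sizes [2].
λ = 1: algebraic multiplicity 1 (exponent in χ_A), largest block size 1 (exponent in m_A), 1 block (geometric multiplicity). This forces block sizes [1].
λ = 2: algebraic multiplicity 2 (exponent in χ_A), largest block size 1 (exponent in m_A), 2 blocks (geometric multiplicity). These force block sizes [1, 1].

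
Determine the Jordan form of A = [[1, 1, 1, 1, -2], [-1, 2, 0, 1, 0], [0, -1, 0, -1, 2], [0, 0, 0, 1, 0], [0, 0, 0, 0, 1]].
The characteristic polynomial is det(xI - A) = (x - 1)^5, so the eigenvalues are 1 (algebraic multiplicity 5).

For λ = 1: rank(A - I) = 2, rank((A - I)^2) = 1, rank((A - I)^3) = 0. The eigenspace has dimension 5 - 2 = 3, so there are 3 Jordan blocks; the rank sequence gives block sizes [3, 1, 1].

Assembling the blocks gives the Jordan form J above.

J = [[1, 1, 0, 0, 0], [0, 1, 1, 0, 0], [0, 0, 1, 0, 0], [0, 0, 0, 1, 0], [0, 0, 0, 0, 1]]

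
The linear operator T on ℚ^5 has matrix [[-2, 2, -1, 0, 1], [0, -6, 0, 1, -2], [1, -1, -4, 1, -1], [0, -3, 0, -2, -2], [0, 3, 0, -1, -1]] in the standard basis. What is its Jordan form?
J = [[-3, 1, 0, 0, 0], [0, -3, 0, 0, 0], [0, 0, -3, 1, 0], [0, 0, 0, -3, 0], [0, 0, 0, 0, -3]]

The characteristic polynomial is det(xI - A) = (x + 3)^5, so the eigenvalues are -3 (algebraic multiplicity 5).

For λ = -3: rank(A + 3I) = 2, rank((A + 3I)^2) = 0. The eigenspace has dimension 5 - 2 = 3, so there are 3 Jordan blocks; the rank sequence gives block sizes [2, 2, 1].

Assembling the blocks gives the Jordan form J above.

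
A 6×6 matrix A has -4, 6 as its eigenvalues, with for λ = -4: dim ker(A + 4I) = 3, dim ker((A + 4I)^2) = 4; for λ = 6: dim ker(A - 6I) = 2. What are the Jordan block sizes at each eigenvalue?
λ = -4: successive nullity increments [3, 1] count blocks of size ≥ k; block sizes are [2, 1, 1].
λ = 6: successive nullity increments [2] count blocks of size ≥ k; block sizes are [1, 1].

Jordan blocks: (-4, 2), (-4, 1), (-4, 1), (6, 1), (6, 1)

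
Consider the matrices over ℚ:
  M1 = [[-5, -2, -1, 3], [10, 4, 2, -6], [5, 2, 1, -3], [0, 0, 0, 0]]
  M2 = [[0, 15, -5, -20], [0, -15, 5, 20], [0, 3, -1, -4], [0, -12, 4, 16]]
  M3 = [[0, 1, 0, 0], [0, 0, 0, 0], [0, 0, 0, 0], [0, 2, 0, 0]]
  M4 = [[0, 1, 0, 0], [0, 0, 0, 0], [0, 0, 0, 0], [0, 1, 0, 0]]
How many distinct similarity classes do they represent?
1 class: {M1, M2, M3, M4}

Characteristic polynomials: χ_{M1} = x^4, χ_{M2} = x^4, χ_{M3} = x^4, χ_{M4} = x^4.

{M1, M2, M3, M4}: invariant factors x, x, x^2.

Matrices are similar if and only if their invariant-factor lists agree; the partition into similarity classes is {M1, M2, M3, M4}.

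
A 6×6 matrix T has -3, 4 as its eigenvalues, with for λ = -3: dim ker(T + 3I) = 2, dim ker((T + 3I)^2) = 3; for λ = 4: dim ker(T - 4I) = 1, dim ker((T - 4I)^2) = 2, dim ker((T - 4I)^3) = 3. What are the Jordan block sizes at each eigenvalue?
Jordan blocks: (-3, 2), (-3, 1), (4, 3)

λ = -3: successive nullity increments [2, 1] count blocks of size ≥ k; block sizes are [2, 1].
λ = 4: successive nullity increments [1, 1, 1] count blocks of size ≥ k; block sizes are [3].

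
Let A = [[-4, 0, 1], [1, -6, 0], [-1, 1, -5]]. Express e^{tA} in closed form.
e^{tA} = [[(t + 1)*e^{-5*t}, t^2*e^{-5*t}/2, t*(t + 2)*e^{-5*t}/2], [t*e^{-5*t}, (t^2/2 - t + 1)*e^{-5*t}, t^2*e^{-5*t}/2], [-t*e^{-5*t}, t*(2 - t)*e^{-5*t}/2, (2 - t^2)*e^{-5*t}/2]]

A has Jordan form J = [[-5, 1, 0], [0, -5, 1], [0, 0, -5]] with A = PJP^{-1}, so e^{tA} = P e^{tJ} P^{-1}.

For a Jordan block J_k(λ), e^{tJ_k(λ)} = e^{λt} · (I + tN + t^2 N^2/2! + ... + t^{k-1} N^{k-1}/(k-1)!) where N is the nilpotent superdiagonal part.

Assembling the blocks and conjugating back gives the entries of e^{tA} as shown above.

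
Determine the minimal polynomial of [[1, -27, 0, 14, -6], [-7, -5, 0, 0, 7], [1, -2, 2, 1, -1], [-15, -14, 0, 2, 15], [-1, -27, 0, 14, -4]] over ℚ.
m_A(x) = (x - 2)^3(x + 5)^2

The characteristic polynomial factors as (x - 2)^3(x + 5)^2. The minimal polynomial is ∏(x - λ)^{k_λ} where k_λ is the size of the largest Jordan block at λ.

For λ = -5: rank(A + 5I) = 4, and the largest Jordan block has size 2 (the smallest k with rank((A + 5I)^k) = rank((A + 5I)^(k+1))).
For λ = 2: rank(A - 2I) = 4, and the largest Jordan block has size 3 (the smallest k with rank((A - 2I)^k) = rank((A - 2I)^(k+1))).

So m_A(x) = (x - 2)^3(x + 5)^2.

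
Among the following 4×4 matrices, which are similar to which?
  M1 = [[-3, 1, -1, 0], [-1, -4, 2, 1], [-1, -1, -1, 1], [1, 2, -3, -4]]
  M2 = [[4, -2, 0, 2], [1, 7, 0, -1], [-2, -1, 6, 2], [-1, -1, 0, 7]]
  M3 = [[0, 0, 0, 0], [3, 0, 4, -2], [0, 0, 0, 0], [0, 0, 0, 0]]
Characteristic polynomials: χ_{M1} = (x + 3)^4, χ_{M2} = (x - 6)^4, χ_{M3} = x^4.

{M1}: invariant factors (x + 3)^2, (x + 3)^2.

{M2}: invariant factors x - 6, (x - 6)^3.

{M3}: invariant factors x, x, x^2.

Matrices are similar if and only if their invariant-factor lists agree; the partition into similarity classes is {M1}, {M2}, {M3}.

3 classes: {M1}, {M2}, {M3}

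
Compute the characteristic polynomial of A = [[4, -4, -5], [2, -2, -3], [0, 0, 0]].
xI - A = [[x - 4, 4, 5], [-2, x + 2, 3], [0, 0, x]].

Expanding det(xI - A) along the first row:
det(xI - A) = + (x - 4)·det([[x + 2, 3], [0, x]]) - (4)·det([[-2, 3], [0, x]]) + (5)·det([[-2, x + 2], [0, 0]]).

Evaluating gives χ_A(x) = x^3 - 2x^2 = x^2(x - 2).

χ_A(x) = x^2(x - 2)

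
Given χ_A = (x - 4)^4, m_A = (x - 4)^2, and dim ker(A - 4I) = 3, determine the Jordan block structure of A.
Jordan blocks: (4, 2), (4, 1), (4, 1)

λ = 4: algebraic multiplicity 4 (exponent in χ_A), largest block size 2 (exponent in m_A), 3 blocks (geometric multiplicity). These force block sizes [2, 1, 1].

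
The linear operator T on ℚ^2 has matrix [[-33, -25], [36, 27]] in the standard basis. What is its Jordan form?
The characteristic polynomial is det(xI - A) = (x + 3)^2, so the eigenvalues are -3 (algebraic multiplicity 2).

For λ = -3: rank(A + 3I) = 1, rank((A + 3I)^2) = 0. The eigenspace has dimension 2 - 1 = 1, so there is 1 Jordan block; the rank sequence gives block sizes [2].

Assembling the blocks gives the Jordan form J above.

J = [[-3, 1], [0, -3]]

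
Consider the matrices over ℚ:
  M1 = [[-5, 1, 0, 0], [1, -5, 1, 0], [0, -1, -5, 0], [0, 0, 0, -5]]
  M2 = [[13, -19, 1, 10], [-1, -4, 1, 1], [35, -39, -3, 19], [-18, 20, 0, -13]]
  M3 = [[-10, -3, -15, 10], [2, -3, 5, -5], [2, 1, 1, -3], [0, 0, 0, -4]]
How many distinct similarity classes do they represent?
Characteristic polynomials: χ_{M1} = (x + 5)^4, χ_{M2} = (x - 5)(x + 4)^3, χ_{M3} = (x + 4)^4.

{M1}: invariant factors x + 5, (x + 5)^3.

{M2}: invariant factors (x - 5)(x + 4)^3.

{M3}: invariant factors (x + 4)^2, (x + 4)^2.

Matrices are similar if and only if their invariant-factor lists agree; the partition into similarity classes is {M1}, {M2}, {M3}.

3 classes: {M1}, {M2}, {M3}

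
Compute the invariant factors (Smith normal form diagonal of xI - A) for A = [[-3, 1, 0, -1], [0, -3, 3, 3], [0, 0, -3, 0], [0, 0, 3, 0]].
x + 3, x(x + 3)^2

The Jordan structure of A has elementary divisors (x + 3)^2, (x + 3), x. Arranging the block sizes at each eigenvalue in decreasing order and taking row products gives the invariant factors.

Invariant factors (smallest first, each dividing the next): x + 3, x(x + 3)^2.

Check: the last factor x(x + 3)^2 is the minimal polynomial, and the product x(x + 3)^3 is the characteristic polynomial.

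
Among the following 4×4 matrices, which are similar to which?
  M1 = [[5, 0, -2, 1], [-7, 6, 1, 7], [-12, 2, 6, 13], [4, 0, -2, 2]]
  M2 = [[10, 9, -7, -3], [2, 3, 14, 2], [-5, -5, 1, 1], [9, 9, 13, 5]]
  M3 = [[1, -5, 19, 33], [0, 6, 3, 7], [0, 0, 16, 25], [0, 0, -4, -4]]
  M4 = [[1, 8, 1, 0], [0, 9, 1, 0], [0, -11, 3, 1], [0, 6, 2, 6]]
Characteristic polynomials: χ_{M1} = (x - 6)^3(x - 1), χ_{M2} = (x - 6)^3(x - 1), χ_{M3} = (x - 6)^3(x - 1), χ_{M4} = (x - 6)^3(x - 1).

{M1, M2, M3, M4}: invariant factors (x - 6)^3(x - 1).

Matrices are similar if and only if their invariant-factor lists agree; the partition into similarity classes is {M1, M2, M3, M4}.

1 class: {M1, M2, M3, M4}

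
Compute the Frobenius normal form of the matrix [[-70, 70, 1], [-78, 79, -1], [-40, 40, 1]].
R = [[0, 0, -30], [1, 0, -19], [0, 1, 10]]

The invariant factors of A (the non-unit diagonal entries of the Smith normal form of xI - A over ℚ[x]) are (x - 6)(x - 5)(x + 1), each dividing the next. The characteristic polynomial is their product, (x - 6)(x - 5)(x + 1).

The rational canonical form is the block-diagonal matrix of companion matrices C(f_i):
R = [[0, 0, -30], [1, 0, -19], [0, 1, 10]].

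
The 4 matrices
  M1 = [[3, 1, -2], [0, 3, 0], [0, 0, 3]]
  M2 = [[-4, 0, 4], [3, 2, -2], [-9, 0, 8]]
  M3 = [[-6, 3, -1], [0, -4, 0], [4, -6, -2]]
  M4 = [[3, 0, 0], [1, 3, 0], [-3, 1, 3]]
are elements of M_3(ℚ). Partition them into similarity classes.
4 classes: {M1}, {M2}, {M3}, {M4}

Characteristic polynomials: χ_{M1} = (x - 3)^3, χ_{M2} = (x - 2)^3, χ_{M3} = (x + 4)^3, χ_{M4} = (x - 3)^3.

{M1}: invariant factors x - 3, (x - 3)^2.

{M2}: invariant factors x - 2, (x - 2)^2.

{M3}: invariant factors x + 4, (x + 4)^2.

{M4}: invariant factors (x - 3)^3.

Matrices are similar if and only if their invariant-factor lists agree; the partition into similarity classes is {M1}, {M2}, {M3}, {M4}.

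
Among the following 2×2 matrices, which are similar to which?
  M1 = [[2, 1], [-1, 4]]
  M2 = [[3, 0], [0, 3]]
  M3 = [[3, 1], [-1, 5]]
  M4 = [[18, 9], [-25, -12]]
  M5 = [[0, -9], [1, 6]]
3 classes: {M1, M4, M5}, {M2}, {M3}

Characteristic polynomials: χ_{M1} = (x - 3)^2, χ_{M2} = (x - 3)^2, χ_{M3} = (x - 4)^2, χ_{M4} = (x - 3)^2, χ_{M5} = (x - 3)^2.

{M1, M4, M5}: invariant factors (x - 3)^2.

{M2}: invariant factors x - 3, x - 3.

{M3}: invariant factors (x - 4)^2.

Matrices are similar if and only if their invariant-factor lists agree; the partition into similarity classes is {M1, M4, M5}, {M2}, {M3}.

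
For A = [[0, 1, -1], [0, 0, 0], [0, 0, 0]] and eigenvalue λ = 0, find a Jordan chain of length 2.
v_1 = [[-2, 1, 0]]^T, v_2 = [[1, 0, 0]]^T

We seek v_1 ∈ ker(A^2) \ ker(A), then set v_{i+1} = A v_i.

One such chain is v_1 = [[-2, 1, 0]]^T, v_2 = [[1, 0, 0]]^T. Check: A v_2 = [[0, 0, 0]]^T = 0.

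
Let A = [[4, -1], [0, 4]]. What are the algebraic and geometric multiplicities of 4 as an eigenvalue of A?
algebraic multiplicity 2, geometric multiplicity 1

The characteristic polynomial is (x - 4)^2, so the factor x - 4 appears with exponent 2: the algebraic multiplicity is 2.

rank(A - 4I) = 1, so the eigenspace has dimension 2 - 1 = 1: the geometric multiplicity is 1.

Since 1 < 2, A is not diagonalizable.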